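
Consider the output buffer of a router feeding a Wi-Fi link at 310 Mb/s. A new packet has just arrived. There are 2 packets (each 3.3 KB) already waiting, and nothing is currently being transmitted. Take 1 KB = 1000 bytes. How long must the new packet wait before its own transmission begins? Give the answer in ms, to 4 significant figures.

Each queued packet: L/R = 26400/310000000 = 0.0851613 ms.
2 queued → 0.170323 ms.
Queuing delay = 0.1703 ms.

0.1703 ms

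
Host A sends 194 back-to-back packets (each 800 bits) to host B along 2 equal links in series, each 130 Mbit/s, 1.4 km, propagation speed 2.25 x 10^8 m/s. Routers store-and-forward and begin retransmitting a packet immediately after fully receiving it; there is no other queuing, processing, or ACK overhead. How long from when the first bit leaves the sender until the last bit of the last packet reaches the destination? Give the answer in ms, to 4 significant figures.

1.212 ms

Per-hop transmission t_tx = L/R = 800/130000000 = 0.00615385 ms.
Per-hop propagation t_prop = 1400/225000000 = 0.00622222 ms.
Pipeline fill: first packet needs 2·t_tx to clear all hops; remaining 193 packets each add one t_tx.
Total = (2+194-1)·t_tx + 2·t_prop = 195·0.00615385 + 2·0.00622222 = 1.212 ms.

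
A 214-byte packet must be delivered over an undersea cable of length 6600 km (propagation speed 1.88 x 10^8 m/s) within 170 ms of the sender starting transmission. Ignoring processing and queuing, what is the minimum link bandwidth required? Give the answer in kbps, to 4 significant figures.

L = 1712 bits.
Propagation delay = 6600000 / 188000000 = 35.1064 ms.
Transmission budget = 170 − 35.1064 = 134.894 ms.
R ≥ L / t_tx = 1712 bits / 0.134894 s = 12.69 kbps.

12.69 kbps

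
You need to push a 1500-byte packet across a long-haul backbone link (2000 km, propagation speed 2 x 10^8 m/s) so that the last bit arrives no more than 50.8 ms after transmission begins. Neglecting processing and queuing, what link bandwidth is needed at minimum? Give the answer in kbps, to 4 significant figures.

L = 12000 bits.
Propagation delay = 2000000 / 200000000 = 10 ms.
Transmission budget = 50.8 − 10 = 40.8 ms.
R ≥ L / t_tx = 12000 bits / 0.0408 s = 294.1 kbps.

294.1 kbps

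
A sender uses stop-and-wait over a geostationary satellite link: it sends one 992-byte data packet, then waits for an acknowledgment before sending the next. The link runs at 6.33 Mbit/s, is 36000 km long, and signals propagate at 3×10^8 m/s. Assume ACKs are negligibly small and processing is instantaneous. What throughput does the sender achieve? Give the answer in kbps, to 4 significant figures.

t_tx = L/R = 7936/6330000 = 0.00125371 s.
t_prop = 36000000/300000000 = 0.12 s; RTT = 0.24 s.
Cycle = t_tx + RTT = 0.241254 s.
Throughput = L / cycle = 7936 / 0.241254 = 32.89 kbps.

32.89 kbps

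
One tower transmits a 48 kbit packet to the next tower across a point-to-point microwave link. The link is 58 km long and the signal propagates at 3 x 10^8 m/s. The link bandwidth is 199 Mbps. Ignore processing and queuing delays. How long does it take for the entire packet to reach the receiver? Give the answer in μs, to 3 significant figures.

L = 48000 bits.
Transmission delay = L/R = 48000 / 199000000 = 241.206 μs.
Propagation delay = d/s = 58000 m / 300000000 m/s = 193.333 μs.
Total = 435 μs.

435 μs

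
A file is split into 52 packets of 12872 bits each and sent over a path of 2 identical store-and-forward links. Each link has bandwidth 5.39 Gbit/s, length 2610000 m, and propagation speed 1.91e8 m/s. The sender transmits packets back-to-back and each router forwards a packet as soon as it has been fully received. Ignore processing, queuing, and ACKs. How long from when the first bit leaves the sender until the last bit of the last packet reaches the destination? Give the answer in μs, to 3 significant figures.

Per-hop transmission t_tx = L/R = 12872/5390000000 = 2.38813 μs.
Per-hop propagation t_prop = 2610000/191000000 = 13664.9 μs.
Pipeline fill: first packet needs 2·t_tx to clear all hops; remaining 51 packets each add one t_tx.
Total = (2+52-1)·t_tx + 2·t_prop = 53·2.38813 + 2·13664.9 = 27500 μs.

27500 μs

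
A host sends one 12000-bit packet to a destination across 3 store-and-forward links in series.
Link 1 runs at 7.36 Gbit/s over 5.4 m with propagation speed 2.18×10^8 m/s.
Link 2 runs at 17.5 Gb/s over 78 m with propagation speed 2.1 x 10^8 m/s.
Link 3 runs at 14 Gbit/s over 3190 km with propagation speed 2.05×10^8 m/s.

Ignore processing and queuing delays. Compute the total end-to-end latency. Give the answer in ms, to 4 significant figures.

15.56 ms

Transmission delays (L/R per hop): 0.00163043, 0.000685714, 0.000857143 ms; sum = 0.00317329 ms.
Propagation delays (d/s per hop): 2.47706e-05, 0.000371429, 15.561 ms; sum = 15.5614 ms.
End-to-end = 15.56 ms.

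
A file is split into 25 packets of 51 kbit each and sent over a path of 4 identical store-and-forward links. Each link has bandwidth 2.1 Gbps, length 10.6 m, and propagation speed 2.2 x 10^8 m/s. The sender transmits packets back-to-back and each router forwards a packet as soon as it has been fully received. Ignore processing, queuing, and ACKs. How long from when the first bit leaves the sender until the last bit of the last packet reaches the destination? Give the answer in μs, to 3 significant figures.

Per-hop transmission t_tx = L/R = 51000/2100000000 = 24.2857 μs.
Per-hop propagation t_prop = 10.6/2.2e+08 = 0.0481818 μs.
Pipeline fill: first packet needs 4·t_tx to clear all hops; remaining 24 packets each add one t_tx.
Total = (4+25-1)·t_tx + 4·t_prop = 28·24.2857 + 4·0.0481818 = 680 μs.

680 μs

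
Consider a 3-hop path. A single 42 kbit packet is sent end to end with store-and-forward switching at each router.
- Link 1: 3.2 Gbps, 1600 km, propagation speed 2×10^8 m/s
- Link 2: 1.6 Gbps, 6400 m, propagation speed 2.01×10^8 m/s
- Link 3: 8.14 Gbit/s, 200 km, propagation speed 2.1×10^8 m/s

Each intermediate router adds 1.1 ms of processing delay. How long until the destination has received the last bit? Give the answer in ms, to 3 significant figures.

L = 42000 bits.
Transmission delays (L/R per hop): 0.013125, 0.02625, 0.00515971 ms; sum = 0.0445347 ms.
Propagation delays (d/s per hop): 8, 0.0318408, 0.952381 ms; sum = 8.98422 ms.
Processing at 2 router(s): 2 × 1.1 ms = 2.2 ms.
End-to-end = 11.2 ms.

11.2 ms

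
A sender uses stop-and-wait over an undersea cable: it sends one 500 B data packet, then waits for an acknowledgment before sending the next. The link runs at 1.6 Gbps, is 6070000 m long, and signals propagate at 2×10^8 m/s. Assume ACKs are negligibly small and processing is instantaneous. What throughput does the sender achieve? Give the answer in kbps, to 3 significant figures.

65.9 kbps

t_tx = L/R = 4000/1600000000 = 2.5e-06 s.
t_prop = 6070000/200000000 = 0.03035 s; RTT = 0.0607 s.
Cycle = t_tx + RTT = 0.0607025 s.
Throughput = L / cycle = 4000 / 0.0607025 = 65.9 kbps.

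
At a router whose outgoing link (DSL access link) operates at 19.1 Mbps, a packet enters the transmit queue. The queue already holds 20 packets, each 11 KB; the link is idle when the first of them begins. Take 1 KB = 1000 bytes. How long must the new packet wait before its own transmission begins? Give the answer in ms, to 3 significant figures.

92.1 ms

Each queued packet: L/R = 88000/19100000 = 4.60733 ms.
20 queued → 92.1466 ms.
Queuing delay = 92.1 ms.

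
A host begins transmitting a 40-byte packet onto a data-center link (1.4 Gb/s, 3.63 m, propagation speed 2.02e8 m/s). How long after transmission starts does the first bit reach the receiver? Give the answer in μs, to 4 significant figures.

0.01797 μs

First bit experiences only propagation delay: d/s = 3.63/202000000 = 0.01797 μs.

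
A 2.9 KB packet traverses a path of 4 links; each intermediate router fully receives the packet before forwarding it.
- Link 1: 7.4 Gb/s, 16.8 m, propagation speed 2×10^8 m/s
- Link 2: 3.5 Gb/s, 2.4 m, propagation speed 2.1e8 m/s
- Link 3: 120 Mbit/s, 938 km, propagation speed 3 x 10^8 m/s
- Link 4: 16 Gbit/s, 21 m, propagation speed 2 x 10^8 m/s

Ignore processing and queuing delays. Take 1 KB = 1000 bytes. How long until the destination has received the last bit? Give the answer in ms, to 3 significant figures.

3.33 ms

L = 23200 bits.
Transmission delays (L/R per hop): 0.00313514, 0.00662857, 0.193333, 0.00145 ms; sum = 0.204547 ms.
Propagation delays (d/s per hop): 8.4e-05, 1.14286e-05, 3.12667, 0.000105 ms; sum = 3.12687 ms.
End-to-end = 3.33 ms.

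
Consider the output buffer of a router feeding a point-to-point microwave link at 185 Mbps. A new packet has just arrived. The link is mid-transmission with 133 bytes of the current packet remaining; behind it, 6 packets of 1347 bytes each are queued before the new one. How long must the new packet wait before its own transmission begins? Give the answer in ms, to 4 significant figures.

Each queued packet: L/R = 10776/185000000 = 0.0582486 ms.
6 queued → 0.349492 ms.
Plus remaining 1064 bits of current packet: 0.00575135 ms.
Queuing delay = 0.3552 ms.

0.3552 ms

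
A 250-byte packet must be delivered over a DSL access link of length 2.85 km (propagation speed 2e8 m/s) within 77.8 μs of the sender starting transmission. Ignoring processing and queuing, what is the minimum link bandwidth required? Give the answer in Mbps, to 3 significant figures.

L = 2000 bits.
Propagation delay = 2850 / 200000000 = 14.25 μs.
Transmission budget = 77.8 − 14.25 = 63.55 μs.
R ≥ L / t_tx = 2000 bits / 6.355e-05 s = 31.5 Mbps.

31.5 Mbps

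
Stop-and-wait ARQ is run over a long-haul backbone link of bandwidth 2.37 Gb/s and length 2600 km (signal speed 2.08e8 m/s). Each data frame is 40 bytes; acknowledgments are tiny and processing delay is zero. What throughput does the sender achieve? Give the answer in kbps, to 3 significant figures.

12.8 kbps

t_tx = L/R = 320/2370000000 = 1.35021e-07 s.
t_prop = 2600000/208000000 = 0.0125 s; RTT = 0.025 s.
Cycle = t_tx + RTT = 0.0250001 s.
Throughput = L / cycle = 320 / 0.0250001 = 12.8 kbps.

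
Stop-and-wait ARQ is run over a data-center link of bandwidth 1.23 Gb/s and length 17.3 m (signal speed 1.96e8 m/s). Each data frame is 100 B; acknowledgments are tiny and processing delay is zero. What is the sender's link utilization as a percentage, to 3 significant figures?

t_tx = L/R = 800/1230000000 = 6.50407e-07 s.
t_prop = 17.3/196000000 = 8.82653e-08 s; RTT = 1.76531e-07 s.
Cycle = t_tx + RTT = 8.26937e-07 s.
Utilization = t_tx / cycle = 6.50407e-07/8.26937e-07 = 78.7 %.

78.7 %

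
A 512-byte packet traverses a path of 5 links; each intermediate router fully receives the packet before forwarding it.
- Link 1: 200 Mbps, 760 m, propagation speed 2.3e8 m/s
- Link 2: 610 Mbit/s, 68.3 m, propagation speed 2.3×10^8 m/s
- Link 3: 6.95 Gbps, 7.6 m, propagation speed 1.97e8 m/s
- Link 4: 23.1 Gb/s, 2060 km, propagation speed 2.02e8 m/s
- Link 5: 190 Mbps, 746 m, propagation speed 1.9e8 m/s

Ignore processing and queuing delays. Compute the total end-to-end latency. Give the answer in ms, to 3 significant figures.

10.3 ms

L = 512 × 8 = 4096 bits.
Transmission delays (L/R per hop): 0.02048, 0.00671475, 0.000589353, 0.000177316, 0.0215579 ms; sum = 0.0495193 ms.
Propagation delays (d/s per hop): 0.00330435, 0.000296957, 3.85787e-05, 10.198, 0.00392632 ms; sum = 10.2056 ms.
End-to-end = 10.3 ms.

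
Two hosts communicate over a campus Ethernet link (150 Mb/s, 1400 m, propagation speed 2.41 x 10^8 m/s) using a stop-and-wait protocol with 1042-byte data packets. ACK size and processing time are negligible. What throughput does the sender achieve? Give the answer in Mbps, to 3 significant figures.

t_tx = L/R = 8336/150000000 = 5.55733e-05 s.
t_prop = 1400/241000000 = 5.80913e-06 s; RTT = 1.16183e-05 s.
Cycle = t_tx + RTT = 6.71916e-05 s.
Throughput = L / cycle = 8336 / 6.71916e-05 = 124 Mbps.

124 Mbps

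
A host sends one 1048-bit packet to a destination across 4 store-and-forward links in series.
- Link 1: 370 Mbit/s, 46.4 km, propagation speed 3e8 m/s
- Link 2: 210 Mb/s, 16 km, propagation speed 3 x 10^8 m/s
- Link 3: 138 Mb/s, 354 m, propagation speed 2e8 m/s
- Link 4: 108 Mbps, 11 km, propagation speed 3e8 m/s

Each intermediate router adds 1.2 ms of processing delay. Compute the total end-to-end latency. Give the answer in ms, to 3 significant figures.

Transmission delays (L/R per hop): 0.00283243, 0.00499048, 0.0075942, 0.0097037 ms; sum = 0.0251208 ms.
Propagation delays (d/s per hop): 0.154667, 0.0533333, 0.00177, 0.0366667 ms; sum = 0.246437 ms.
Processing at 3 router(s): 3 × 1.2 ms = 3.6 ms.
End-to-end = 3.87 ms.

3.87 ms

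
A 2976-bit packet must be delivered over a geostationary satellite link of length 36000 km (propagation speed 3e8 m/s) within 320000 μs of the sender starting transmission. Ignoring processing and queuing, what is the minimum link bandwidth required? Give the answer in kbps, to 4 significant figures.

Propagation delay = 36000000 / 300000000 = 120000 μs.
Transmission budget = 320000 − 120000 = 200000 μs.
R ≥ L / t_tx = 2976 bits / 0.2 s = 14.88 kbps.

14.88 kbps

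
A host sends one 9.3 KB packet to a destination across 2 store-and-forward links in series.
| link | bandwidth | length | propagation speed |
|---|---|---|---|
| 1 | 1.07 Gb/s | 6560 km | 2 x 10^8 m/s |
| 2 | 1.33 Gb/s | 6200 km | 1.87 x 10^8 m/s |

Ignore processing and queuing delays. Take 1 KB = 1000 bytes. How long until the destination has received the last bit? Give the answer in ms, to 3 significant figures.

66.1 ms

L = 74400 bits.
Transmission delays (L/R per hop): 0.0695327, 0.0559398 ms; sum = 0.125473 ms.
Propagation delays (d/s per hop): 32.8, 33.1551 ms; sum = 65.9551 ms.
End-to-end = 66.1 ms.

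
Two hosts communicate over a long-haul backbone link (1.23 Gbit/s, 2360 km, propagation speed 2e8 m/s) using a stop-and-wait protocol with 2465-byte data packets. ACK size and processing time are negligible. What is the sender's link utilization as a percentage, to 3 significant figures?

0.0679 %

t_tx = L/R = 19720/1230000000 = 1.60325e-05 s.
t_prop = 2360000/200000000 = 0.0118 s; RTT = 0.0236 s.
Cycle = t_tx + RTT = 0.023616 s.
Utilization = t_tx / cycle = 1.60325e-05/0.023616 = 0.0679 %.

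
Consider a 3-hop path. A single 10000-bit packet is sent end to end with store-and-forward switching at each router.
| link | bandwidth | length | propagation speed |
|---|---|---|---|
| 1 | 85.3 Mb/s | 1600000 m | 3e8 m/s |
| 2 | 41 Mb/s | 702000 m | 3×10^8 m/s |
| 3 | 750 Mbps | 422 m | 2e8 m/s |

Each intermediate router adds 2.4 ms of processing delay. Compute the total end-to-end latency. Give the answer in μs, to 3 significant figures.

Transmission delays (L/R per hop): 117.233, 243.902, 13.3333 μs; sum = 374.469 μs.
Propagation delays (d/s per hop): 5333.33, 2340, 2.11 μs; sum = 7675.44 μs.
Processing at 2 router(s): 2 × 2.4 ms = 4800 μs.
End-to-end = 12800 μs.

12800 μs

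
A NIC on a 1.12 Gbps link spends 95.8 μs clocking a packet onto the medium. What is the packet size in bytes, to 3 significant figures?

L = R × t_tx = 1120000000 b/s × 9.58e-05 s = 107296 bits.
In bytes: 107296 / 8 = 13400 bytes.

13400 bytes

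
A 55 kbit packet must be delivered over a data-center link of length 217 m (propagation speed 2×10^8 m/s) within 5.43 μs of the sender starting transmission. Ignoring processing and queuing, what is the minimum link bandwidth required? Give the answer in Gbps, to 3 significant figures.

Propagation delay = 217 / 200000000 = 1.085 μs.
Transmission budget = 5.43 − 1.085 = 4.345 μs.
R ≥ L / t_tx = 55000 bits / 4.345e-06 s = 12.7 Gbps.

12.7 Gbps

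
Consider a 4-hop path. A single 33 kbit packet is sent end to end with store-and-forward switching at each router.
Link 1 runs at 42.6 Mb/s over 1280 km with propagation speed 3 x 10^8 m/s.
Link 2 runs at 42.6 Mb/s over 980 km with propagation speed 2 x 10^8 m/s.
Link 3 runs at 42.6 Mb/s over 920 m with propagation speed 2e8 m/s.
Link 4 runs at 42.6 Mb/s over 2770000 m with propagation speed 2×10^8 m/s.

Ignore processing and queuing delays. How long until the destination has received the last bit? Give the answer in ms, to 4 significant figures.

26.12 ms

L = 33000 bits.
Transmission delay per hop = L/R = 33000/42600000 = 0.774648 ms; 4 hops → 3.09859 ms.
Propagation delays (d/s per hop): 4.26667, 4.9, 0.0046, 13.85 ms; sum = 23.0213 ms.
End-to-end = 26.12 ms.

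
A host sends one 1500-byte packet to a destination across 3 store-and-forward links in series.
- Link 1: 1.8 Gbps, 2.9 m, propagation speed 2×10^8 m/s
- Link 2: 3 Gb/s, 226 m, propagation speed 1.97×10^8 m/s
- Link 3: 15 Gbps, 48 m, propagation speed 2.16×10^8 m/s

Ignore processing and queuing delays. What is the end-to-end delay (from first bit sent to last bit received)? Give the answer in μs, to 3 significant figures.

L = 1500 × 8 = 12000 bits.
Transmission delays (L/R per hop): 6.66667, 4, 0.8 μs; sum = 11.4667 μs.
Propagation delays (d/s per hop): 0.0145, 1.14721, 0.222222 μs; sum = 1.38393 μs.
End-to-end = 12.9 μs.

12.9 μs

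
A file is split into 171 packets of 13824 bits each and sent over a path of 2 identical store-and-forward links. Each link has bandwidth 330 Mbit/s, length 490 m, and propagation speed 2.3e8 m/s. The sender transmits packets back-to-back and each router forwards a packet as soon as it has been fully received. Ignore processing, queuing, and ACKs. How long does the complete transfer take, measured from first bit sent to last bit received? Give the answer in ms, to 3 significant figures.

7.21 ms

Per-hop transmission t_tx = L/R = 13824/330000000 = 0.0418909 ms.
Per-hop propagation t_prop = 490/2.3e+08 = 0.00213043 ms.
Pipeline fill: first packet needs 2·t_tx to clear all hops; remaining 170 packets each add one t_tx.
Total = (2+171-1)·t_tx + 2·t_prop = 172·0.0418909 + 2·0.00213043 = 7.21 ms.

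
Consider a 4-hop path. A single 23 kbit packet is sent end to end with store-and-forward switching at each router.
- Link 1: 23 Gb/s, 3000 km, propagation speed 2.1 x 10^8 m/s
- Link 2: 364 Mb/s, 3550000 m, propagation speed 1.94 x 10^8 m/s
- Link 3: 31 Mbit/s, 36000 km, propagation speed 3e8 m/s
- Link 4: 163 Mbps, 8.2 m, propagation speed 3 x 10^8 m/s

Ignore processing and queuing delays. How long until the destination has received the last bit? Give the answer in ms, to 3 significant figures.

154 ms

L = 23000 bits.
Transmission delays (L/R per hop): 0.001, 0.0631868, 0.741935, 0.141104 ms; sum = 0.947227 ms.
Propagation delays (d/s per hop): 14.2857, 18.299, 120, 2.73333e-05 ms; sum = 152.585 ms.
End-to-end = 154 ms.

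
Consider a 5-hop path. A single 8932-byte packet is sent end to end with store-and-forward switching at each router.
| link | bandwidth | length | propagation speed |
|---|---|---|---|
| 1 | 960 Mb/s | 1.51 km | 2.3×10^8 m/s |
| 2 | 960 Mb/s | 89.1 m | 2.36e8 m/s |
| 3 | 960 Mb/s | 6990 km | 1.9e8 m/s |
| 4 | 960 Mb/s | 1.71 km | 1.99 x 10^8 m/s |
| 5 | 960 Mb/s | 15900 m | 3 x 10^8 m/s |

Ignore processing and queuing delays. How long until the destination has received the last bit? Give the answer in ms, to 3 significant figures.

L = 8932 × 8 = 71456 bits.
Transmission delay per hop = L/R = 71456/960000000 = 0.0744333 ms; 5 hops → 0.372167 ms.
Propagation delays (d/s per hop): 0.00656522, 0.000377542, 36.7895, 0.00859296, 0.053 ms; sum = 36.858 ms.
End-to-end = 37.2 ms.

37.2 ms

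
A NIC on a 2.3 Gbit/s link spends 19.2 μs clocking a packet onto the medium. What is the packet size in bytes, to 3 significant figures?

5520 bytes

L = R × t_tx = 2300000000 b/s × 1.92e-05 s = 44160 bits.
In bytes: 44160 / 8 = 5520 bytes.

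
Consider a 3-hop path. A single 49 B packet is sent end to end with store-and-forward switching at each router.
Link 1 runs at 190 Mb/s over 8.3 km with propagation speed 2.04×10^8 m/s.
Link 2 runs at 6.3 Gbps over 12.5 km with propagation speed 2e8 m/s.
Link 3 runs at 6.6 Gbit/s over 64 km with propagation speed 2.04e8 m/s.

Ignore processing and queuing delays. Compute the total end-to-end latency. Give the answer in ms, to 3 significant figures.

0.419 ms

L = 49 × 8 = 392 bits.
Transmission delays (L/R per hop): 0.00206316, 6.22222e-05, 5.93939e-05 ms; sum = 0.00218477 ms.
Propagation delays (d/s per hop): 0.0406863, 0.0625, 0.313725 ms; sum = 0.416912 ms.
End-to-end = 0.419 ms.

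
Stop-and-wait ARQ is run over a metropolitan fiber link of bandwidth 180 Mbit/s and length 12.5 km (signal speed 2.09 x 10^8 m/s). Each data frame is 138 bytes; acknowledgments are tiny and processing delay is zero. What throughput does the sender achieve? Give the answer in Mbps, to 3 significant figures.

8.78 Mbps

t_tx = L/R = 1104/180000000 = 6.13333e-06 s.
t_prop = 12500/209000000 = 5.98086e-05 s; RTT = 0.000119617 s.
Cycle = t_tx + RTT = 0.000125751 s.
Throughput = L / cycle = 1104 / 0.000125751 = 8.78 Mbps.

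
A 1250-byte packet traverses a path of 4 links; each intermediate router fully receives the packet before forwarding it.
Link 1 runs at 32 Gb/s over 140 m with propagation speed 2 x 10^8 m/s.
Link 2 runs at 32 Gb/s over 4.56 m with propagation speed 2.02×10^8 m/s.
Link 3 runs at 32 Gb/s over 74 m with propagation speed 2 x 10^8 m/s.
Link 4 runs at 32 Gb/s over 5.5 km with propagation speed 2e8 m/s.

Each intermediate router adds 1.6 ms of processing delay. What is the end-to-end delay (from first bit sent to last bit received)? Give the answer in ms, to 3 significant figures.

4.83 ms

L = 1250 × 8 = 10000 bits.
Transmission delay per hop = L/R = 10000/32000000000 = 0.0003125 ms; 4 hops → 0.00125 ms.
Propagation delays (d/s per hop): 0.0007, 2.25743e-05, 0.00037, 0.0275 ms; sum = 0.0285926 ms.
Processing at 3 router(s): 3 × 1.6 ms = 4.8 ms.
End-to-end = 4.83 ms.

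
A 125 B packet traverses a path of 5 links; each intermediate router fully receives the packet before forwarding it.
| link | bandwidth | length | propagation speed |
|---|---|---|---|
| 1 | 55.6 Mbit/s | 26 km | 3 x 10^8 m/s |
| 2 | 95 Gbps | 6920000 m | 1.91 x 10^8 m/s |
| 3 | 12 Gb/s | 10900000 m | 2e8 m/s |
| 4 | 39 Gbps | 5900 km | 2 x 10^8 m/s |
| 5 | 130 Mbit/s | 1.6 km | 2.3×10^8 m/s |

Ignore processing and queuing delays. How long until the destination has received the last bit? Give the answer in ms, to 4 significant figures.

120.3 ms

L = 125 × 8 = 1000 bits.
Transmission delays (L/R per hop): 0.0179856, 1.05263e-05, 8.33333e-05, 2.5641e-05, 0.00769231 ms; sum = 0.0257974 ms.
Propagation delays (d/s per hop): 0.0866667, 36.2304, 54.5, 29.5, 0.00695652 ms; sum = 120.324 ms.
End-to-end = 120.3 ms.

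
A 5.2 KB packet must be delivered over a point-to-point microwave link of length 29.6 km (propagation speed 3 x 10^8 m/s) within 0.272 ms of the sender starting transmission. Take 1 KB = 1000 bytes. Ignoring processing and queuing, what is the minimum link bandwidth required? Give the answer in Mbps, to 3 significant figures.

L = 41600 bits.
Propagation delay = 29600 / 300000000 = 0.0986667 ms.
Transmission budget = 0.272 − 0.0986667 = 0.173333 ms.
R ≥ L / t_tx = 41600 bits / 0.000173333 s = 240 Mbps.

240 Mbps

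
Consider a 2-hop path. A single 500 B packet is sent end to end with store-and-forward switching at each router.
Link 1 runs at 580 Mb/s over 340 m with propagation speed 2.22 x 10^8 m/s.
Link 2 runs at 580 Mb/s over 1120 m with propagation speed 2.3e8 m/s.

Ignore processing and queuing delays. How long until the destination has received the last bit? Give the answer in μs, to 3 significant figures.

L = 500 × 8 = 4000 bits.
Transmission delay per hop = L/R = 4000/580000000 = 6.89655 μs; 2 hops → 13.7931 μs.
Propagation delays (d/s per hop): 1.53153, 4.86957 μs; sum = 6.4011 μs.
End-to-end = 20.2 μs.

20.2 μs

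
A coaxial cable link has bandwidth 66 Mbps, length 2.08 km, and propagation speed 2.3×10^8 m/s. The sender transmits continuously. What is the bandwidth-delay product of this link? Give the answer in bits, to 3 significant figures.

Propagation delay = 2080 / 2.3e+08 = 9.04348e-06 s.
BDP = R × t_prop = 66000000 × 9.04348e-06 = 596.87 bits.

597 bits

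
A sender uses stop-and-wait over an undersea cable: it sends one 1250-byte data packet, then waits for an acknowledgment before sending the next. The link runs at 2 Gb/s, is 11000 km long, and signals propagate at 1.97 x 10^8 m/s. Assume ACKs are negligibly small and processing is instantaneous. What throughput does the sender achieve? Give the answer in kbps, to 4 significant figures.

89.54 kbps

t_tx = L/R = 10000/2000000000 = 5e-06 s.
t_prop = 11000000/197000000 = 0.0558376 s; RTT = 0.111675 s.
Cycle = t_tx + RTT = 0.11168 s.
Throughput = L / cycle = 10000 / 0.11168 = 89.54 kbps.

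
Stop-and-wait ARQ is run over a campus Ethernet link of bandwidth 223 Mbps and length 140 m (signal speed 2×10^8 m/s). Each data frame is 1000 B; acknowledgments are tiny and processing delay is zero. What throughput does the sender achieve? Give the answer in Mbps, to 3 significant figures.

215 Mbps

t_tx = L/R = 8000/223000000 = 3.58744e-05 s.
t_prop = 140/200000000 = 7e-07 s; RTT = 1.4e-06 s.
Cycle = t_tx + RTT = 3.72744e-05 s.
Throughput = L / cycle = 8000 / 3.72744e-05 = 215 Mbps.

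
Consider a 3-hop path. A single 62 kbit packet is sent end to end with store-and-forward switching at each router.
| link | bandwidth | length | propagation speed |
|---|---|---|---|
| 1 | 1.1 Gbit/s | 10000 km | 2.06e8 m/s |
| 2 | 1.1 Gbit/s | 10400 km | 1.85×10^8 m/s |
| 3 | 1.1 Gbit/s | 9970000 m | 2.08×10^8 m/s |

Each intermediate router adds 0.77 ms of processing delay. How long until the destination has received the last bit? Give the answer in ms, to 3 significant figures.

L = 62000 bits.
Transmission delay per hop = L/R = 62000/1100000000 = 0.0563636 ms; 3 hops → 0.169091 ms.
Propagation delays (d/s per hop): 48.5437, 56.2162, 47.9327 ms; sum = 152.693 ms.
Processing at 2 router(s): 2 × 0.77 ms = 1.54 ms.
End-to-end = 154 ms.

154 ms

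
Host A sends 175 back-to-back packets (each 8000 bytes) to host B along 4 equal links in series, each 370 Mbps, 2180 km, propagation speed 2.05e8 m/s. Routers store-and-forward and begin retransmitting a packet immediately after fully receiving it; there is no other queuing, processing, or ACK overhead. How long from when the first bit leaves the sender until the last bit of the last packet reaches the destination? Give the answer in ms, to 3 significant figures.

Per-hop transmission t_tx = L/R = 64000/370000000 = 0.172973 ms.
Per-hop propagation t_prop = 2180000/2.05e+08 = 10.6341 ms.
Pipeline fill: first packet needs 4·t_tx to clear all hops; remaining 174 packets each add one t_tx.
Total = (4+175-1)·t_tx + 4·t_prop = 178·0.172973 + 4·10.6341 = 73.3 ms.

73.3 ms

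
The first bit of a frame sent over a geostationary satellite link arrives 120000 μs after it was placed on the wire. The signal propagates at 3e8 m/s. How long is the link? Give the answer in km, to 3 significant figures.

36000 km

d = s × t_prop = 300000000 × 0.12 = 36000 km.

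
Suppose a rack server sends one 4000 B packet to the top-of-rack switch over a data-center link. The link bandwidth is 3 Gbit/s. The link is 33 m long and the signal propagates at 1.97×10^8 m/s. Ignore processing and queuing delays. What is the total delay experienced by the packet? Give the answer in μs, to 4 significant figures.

L = 4000 × 8 = 32000 bits.
Transmission delay = L/R = 32000 / 3000000000 = 10.6667 μs.
Propagation delay = d/s = 33 m / 197000000 m/s = 0.167513 μs.
Total = 10.83 μs.

10.83 μs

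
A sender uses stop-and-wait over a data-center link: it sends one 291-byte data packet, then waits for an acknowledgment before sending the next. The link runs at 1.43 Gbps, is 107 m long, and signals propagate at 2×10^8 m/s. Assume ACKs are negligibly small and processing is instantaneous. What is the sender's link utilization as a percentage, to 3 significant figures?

60.3 %

t_tx = L/R = 2328/1430000000 = 1.62797e-06 s.
t_prop = 107/200000000 = 5.35e-07 s; RTT = 1.07e-06 s.
Cycle = t_tx + RTT = 2.69797e-06 s.
Utilization = t_tx / cycle = 1.62797e-06/2.69797e-06 = 60.3 %.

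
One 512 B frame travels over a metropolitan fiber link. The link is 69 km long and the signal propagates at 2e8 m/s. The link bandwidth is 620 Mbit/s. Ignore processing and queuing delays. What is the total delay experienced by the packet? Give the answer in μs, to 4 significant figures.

351.6 μs

L = 512 × 8 = 4096 bits.
Transmission delay = L/R = 4096 / 620000000 = 6.60645 μs.
Propagation delay = d/s = 69000 m / 200000000 m/s = 345 μs.
Total = 351.6 μs.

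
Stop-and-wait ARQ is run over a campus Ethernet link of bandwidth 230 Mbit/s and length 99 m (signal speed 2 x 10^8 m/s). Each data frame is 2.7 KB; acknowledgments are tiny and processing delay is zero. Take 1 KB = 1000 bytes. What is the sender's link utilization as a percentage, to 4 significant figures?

t_tx = L/R = 21600/230000000 = 9.3913e-05 s.
t_prop = 99/200000000 = 4.95e-07 s; RTT = 9.9e-07 s.
Cycle = t_tx + RTT = 9.4903e-05 s.
Utilization = t_tx / cycle = 9.3913e-05/9.4903e-05 = 98.96 %.

98.96 %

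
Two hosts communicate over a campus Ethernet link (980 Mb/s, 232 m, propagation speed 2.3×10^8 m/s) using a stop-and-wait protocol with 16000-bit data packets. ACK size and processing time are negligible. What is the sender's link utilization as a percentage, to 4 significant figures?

89.00 %

t_tx = L/R = 16000/980000000 = 1.63265e-05 s.
t_prop = 232/2.3e+08 = 1.0087e-06 s; RTT = 2.01739e-06 s.
Cycle = t_tx + RTT = 1.83439e-05 s.
Utilization = t_tx / cycle = 1.63265e-05/1.83439e-05 = 89.00 %.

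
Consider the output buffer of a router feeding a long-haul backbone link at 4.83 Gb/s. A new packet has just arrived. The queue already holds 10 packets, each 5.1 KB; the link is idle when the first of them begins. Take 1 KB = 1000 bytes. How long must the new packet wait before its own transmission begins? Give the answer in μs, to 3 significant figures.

84.5 μs

Each queued packet: L/R = 40800/4830000000 = 8.4472 μs.
10 queued → 84.472 μs.
Queuing delay = 84.5 μs.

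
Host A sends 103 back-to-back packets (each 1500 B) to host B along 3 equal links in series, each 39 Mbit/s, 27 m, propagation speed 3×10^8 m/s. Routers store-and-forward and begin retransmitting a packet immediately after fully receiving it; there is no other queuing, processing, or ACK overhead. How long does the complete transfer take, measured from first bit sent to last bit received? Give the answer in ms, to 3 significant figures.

Per-hop transmission t_tx = L/R = 12000/39000000 = 0.307692 ms.
Per-hop propagation t_prop = 27/300000000 = 9e-05 ms.
Pipeline fill: first packet needs 3·t_tx to clear all hops; remaining 102 packets each add one t_tx.
Total = (3+103-1)·t_tx + 3·t_prop = 105·0.307692 + 3·9e-05 = 32.3 ms.

32.3 ms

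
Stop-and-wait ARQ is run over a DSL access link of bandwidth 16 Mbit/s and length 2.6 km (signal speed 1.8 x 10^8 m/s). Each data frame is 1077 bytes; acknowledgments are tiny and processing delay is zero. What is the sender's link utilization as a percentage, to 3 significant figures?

t_tx = L/R = 8616/16000000 = 0.0005385 s.
t_prop = 2600/180000000 = 1.44444e-05 s; RTT = 2.88889e-05 s.
Cycle = t_tx + RTT = 0.000567389 s.
Utilization = t_tx / cycle = 0.0005385/0.000567389 = 94.9 %.

94.9 %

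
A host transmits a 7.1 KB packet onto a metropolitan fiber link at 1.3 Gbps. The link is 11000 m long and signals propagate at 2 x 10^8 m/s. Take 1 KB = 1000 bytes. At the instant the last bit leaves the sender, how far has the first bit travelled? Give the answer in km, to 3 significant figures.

8.74 km

t_tx = L/R = 56800/1300000000 = 4.36923e-05 s.
Distance = s × t_tx = 200000000 × 4.36923e-05 = 8.74 km.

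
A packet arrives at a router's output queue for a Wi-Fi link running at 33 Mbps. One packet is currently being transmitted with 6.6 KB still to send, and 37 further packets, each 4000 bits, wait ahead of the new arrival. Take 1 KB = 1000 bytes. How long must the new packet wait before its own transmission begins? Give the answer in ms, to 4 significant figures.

6.085 ms

Each queued packet: L/R = 4000/33000000 = 0.121212 ms.
37 queued → 4.48485 ms.
Plus remaining 52800 bits of current packet: 1.6 ms.
Queuing delay = 6.085 ms.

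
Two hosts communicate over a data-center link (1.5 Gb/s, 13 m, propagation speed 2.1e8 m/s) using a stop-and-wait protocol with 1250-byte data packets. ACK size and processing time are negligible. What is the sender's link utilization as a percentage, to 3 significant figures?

t_tx = L/R = 10000/1500000000 = 6.66667e-06 s.
t_prop = 13/210000000 = 6.19048e-08 s; RTT = 1.2381e-07 s.
Cycle = t_tx + RTT = 6.79048e-06 s.
Utilization = t_tx / cycle = 6.66667e-06/6.79048e-06 = 98.2 %.

98.2 %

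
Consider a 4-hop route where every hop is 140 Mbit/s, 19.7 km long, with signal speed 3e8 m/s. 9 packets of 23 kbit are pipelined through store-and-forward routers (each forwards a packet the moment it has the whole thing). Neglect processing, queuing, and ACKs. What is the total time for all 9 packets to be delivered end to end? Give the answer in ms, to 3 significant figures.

2.23 ms

Per-hop transmission t_tx = L/R = 23000/140000000 = 0.164286 ms.
Per-hop propagation t_prop = 19700/300000000 = 0.0656667 ms.
Pipeline fill: first packet needs 4·t_tx to clear all hops; remaining 8 packets each add one t_tx.
Total = (4+9-1)·t_tx + 4·t_prop = 12·0.164286 + 4·0.0656667 = 2.23 ms.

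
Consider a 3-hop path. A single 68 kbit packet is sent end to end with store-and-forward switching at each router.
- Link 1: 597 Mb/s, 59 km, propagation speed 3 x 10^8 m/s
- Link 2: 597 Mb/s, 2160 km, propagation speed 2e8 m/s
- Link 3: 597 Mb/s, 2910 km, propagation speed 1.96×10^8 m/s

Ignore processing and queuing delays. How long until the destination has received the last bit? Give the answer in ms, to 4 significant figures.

26.19 ms

L = 68000 bits.
Transmission delay per hop = L/R = 68000/597000000 = 0.113903 ms; 3 hops → 0.341709 ms.
Propagation delays (d/s per hop): 0.196667, 10.8, 14.8469 ms; sum = 25.8436 ms.
End-to-end = 26.19 ms.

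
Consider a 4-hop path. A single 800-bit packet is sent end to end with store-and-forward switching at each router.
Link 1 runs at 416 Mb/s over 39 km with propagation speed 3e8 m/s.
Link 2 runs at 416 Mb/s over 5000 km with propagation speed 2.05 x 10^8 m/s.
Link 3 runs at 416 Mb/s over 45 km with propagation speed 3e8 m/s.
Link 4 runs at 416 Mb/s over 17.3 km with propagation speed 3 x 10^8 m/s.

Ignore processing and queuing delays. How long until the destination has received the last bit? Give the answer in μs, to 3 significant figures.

Transmission delay per hop = L/R = 800/416000000 = 1.92308 μs; 4 hops → 7.69231 μs.
Propagation delays (d/s per hop): 130, 24390.2, 150, 57.6667 μs; sum = 24727.9 μs.
End-to-end = 24700 μs.

24700 μs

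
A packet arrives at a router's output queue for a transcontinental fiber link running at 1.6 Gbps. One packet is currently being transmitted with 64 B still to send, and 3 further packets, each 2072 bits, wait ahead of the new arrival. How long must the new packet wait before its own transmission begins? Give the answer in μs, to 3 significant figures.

4.21 μs

Each queued packet: L/R = 2072/1600000000 = 1.295 μs.
3 queued → 3.885 μs.
Plus remaining 512 bits of current packet: 0.32 μs.
Queuing delay = 4.21 μs.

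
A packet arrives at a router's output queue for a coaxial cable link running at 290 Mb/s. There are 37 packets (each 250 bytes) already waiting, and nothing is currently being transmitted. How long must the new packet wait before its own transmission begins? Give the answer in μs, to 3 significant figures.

Each queued packet: L/R = 2000/290000000 = 6.89655 μs.
37 queued → 255.172 μs.
Queuing delay = 255 μs.

255 μs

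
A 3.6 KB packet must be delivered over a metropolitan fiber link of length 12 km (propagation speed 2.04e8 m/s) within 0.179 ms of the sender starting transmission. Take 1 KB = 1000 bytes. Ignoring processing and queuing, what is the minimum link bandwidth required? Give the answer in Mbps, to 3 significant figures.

L = 28800 bits.
Propagation delay = 12000 / 204000000 = 0.0588235 ms.
Transmission budget = 0.179 − 0.0588235 = 0.120176 ms.
R ≥ L / t_tx = 28800 bits / 0.000120176 s = 240 Mbps.

240 Mbps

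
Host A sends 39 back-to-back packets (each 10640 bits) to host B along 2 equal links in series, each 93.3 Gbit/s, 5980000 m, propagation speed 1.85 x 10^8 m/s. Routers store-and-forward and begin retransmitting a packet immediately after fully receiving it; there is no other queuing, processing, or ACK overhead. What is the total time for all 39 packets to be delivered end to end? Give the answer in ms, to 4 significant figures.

64.65 ms

Per-hop transmission t_tx = L/R = 10640/93300000000 = 0.000114041 ms.
Per-hop propagation t_prop = 5980000/185000000 = 32.3243 ms.
Pipeline fill: first packet needs 2·t_tx to clear all hops; remaining 38 packets each add one t_tx.
Total = (2+39-1)·t_tx + 2·t_prop = 40·0.000114041 + 2·32.3243 = 64.65 ms.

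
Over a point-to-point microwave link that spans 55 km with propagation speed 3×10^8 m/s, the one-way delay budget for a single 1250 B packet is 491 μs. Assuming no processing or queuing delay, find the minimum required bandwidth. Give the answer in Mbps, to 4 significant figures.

32.50 Mbps

L = 10000 bits.
Propagation delay = 55000 / 300000000 = 183.333 μs.
Transmission budget = 491 − 183.333 = 307.667 μs.
R ≥ L / t_tx = 10000 bits / 0.000307667 s = 32.50 Mbps.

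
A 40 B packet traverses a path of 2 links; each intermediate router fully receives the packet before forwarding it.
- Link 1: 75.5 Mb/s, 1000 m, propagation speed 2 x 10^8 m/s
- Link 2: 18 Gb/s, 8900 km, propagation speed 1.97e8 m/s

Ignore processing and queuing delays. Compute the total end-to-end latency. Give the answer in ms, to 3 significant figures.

L = 40 × 8 = 320 bits.
Transmission delays (L/R per hop): 0.00423841, 1.77778e-05 ms; sum = 0.00425619 ms.
Propagation delays (d/s per hop): 0.005, 45.1777 ms; sum = 45.1827 ms.
End-to-end = 45.2 ms.

45.2 ms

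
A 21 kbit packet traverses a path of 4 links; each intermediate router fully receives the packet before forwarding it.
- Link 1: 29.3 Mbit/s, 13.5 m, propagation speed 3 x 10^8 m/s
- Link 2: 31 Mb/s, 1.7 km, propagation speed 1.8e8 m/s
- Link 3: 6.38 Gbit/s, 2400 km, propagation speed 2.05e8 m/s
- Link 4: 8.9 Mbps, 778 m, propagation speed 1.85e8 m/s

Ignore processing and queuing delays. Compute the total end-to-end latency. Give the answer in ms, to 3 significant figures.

L = 21000 bits.
Transmission delays (L/R per hop): 0.716724, 0.677419, 0.00329154, 2.35955 ms; sum = 3.75699 ms.
Propagation delays (d/s per hop): 4.5e-05, 0.00944444, 11.7073, 0.00420541 ms; sum = 11.721 ms.
End-to-end = 15.5 ms.

15.5 ms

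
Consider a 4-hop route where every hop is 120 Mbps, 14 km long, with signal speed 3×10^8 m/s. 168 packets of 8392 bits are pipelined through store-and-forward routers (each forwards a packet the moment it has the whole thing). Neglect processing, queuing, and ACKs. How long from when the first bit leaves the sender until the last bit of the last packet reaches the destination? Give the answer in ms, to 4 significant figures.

12.15 ms

Per-hop transmission t_tx = L/R = 8392/120000000 = 0.0699333 ms.
Per-hop propagation t_prop = 14000/300000000 = 0.0466667 ms.
Pipeline fill: first packet needs 4·t_tx to clear all hops; remaining 167 packets each add one t_tx.
Total = (4+168-1)·t_tx + 4·t_prop = 171·0.0699333 + 4·0.0466667 = 12.15 ms.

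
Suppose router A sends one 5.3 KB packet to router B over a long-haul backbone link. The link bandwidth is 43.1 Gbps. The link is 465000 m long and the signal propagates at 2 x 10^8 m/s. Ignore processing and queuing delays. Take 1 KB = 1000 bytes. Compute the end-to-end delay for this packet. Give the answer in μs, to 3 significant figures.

L = 42400 bits.
Transmission delay = L/R = 42400 / 43100000000 = 0.983759 μs.
Propagation delay = d/s = 465000 m / 200000000 m/s = 2325 μs.
Total = 2330 μs.

2330 μs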